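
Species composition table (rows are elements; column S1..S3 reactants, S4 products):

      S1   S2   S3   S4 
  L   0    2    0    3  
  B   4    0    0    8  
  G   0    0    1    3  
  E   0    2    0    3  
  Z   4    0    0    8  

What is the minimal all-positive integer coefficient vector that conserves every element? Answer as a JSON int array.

L: 4·0+3·2+6·0 = 6 | 2·3 = 6
B: 4·4+3·0+6·0 = 16 | 2·8 = 16
G: 4·0+3·0+6·1 = 6 | 2·3 = 6
E: 4·0+3·2+6·0 = 6 | 2·3 = 6
Z: 4·4+3·0+6·0 = 16 | 2·8 = 16
gcd(4,3,6,2) = 1

Coefficients: [4, 3, 6, 2]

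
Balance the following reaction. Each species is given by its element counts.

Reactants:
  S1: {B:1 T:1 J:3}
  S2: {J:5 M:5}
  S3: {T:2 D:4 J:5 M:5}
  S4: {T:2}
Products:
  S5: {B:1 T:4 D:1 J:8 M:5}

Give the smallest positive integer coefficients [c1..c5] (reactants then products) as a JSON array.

B: 4·1+3·0+1·0+5·0 = 4 | 4·1 = 4
T: 4·1+3·0+1·2+5·2 = 16 | 4·4 = 16
D: 4·0+3·0+1·4+5·0 = 4 | 4·1 = 4
J: 4·3+3·5+1·5+5·0 = 32 | 4·8 = 32
M: 4·0+3·5+1·5+5·0 = 20 | 4·5 = 20
gcd(4,3,1,5,4) = 1

Coefficients: [4, 3, 1, 5, 4]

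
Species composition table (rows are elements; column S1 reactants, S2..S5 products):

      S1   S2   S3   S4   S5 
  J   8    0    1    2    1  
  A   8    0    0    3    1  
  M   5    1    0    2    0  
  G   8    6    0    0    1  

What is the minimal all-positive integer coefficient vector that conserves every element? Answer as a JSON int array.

J: 1·8 = 8 | 1·0+2·1+2·2+2·1 = 8
A: 1·8 = 8 | 1·0+2·0+2·3+2·1 = 8
M: 1·5 = 5 | 1·1+2·0+2·2+2·0 = 5
G: 1·8 = 8 | 1·6+2·0+2·0+2·1 = 8
gcd(1,1,2,2,2) = 1

Coefficients: [1, 1, 2, 2, 2]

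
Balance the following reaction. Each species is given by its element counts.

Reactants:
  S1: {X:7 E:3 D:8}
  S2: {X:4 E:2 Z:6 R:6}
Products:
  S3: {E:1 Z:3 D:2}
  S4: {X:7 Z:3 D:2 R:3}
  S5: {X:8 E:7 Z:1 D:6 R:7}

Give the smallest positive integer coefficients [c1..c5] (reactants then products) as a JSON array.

Coefficients: [5, 6, 6, 5, 3]

X: 5·7+6·4 = 59 | 6·0+5·7+3·8 = 59
E: 5·3+6·2 = 27 | 6·1+5·0+3·7 = 27
Z: 5·0+6·6 = 36 | 6·3+5·3+3·1 = 36
D: 5·8+6·0 = 40 | 6·2+5·2+3·6 = 40
R: 5·0+6·6 = 36 | 6·0+5·3+3·7 = 36
gcd(5,6,6,5,3) = 1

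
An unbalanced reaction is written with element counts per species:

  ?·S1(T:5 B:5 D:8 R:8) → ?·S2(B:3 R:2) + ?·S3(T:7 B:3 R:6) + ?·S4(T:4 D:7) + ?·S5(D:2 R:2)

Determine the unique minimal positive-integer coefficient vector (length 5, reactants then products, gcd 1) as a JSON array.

T: 3·5 = 15 | 4·0+1·7+2·4+5·0 = 15
B: 3·5 = 15 | 4·3+1·3+2·0+5·0 = 15
D: 3·8 = 24 | 4·0+1·0+2·7+5·2 = 24
R: 3·8 = 24 | 4·2+1·6+2·0+5·2 = 24
gcd(3,4,1,2,5) = 1

Coefficients: [3, 4, 1, 2, 5]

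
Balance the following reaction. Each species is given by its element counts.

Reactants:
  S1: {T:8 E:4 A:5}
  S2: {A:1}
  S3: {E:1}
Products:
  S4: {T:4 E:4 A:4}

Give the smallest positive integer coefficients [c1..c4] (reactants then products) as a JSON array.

Coefficients: [1, 3, 4, 2]

T: 1·8+3·0+4·0 = 8 | 2·4 = 8
E: 1·4+3·0+4·1 = 8 | 2·4 = 8
A: 1·5+3·1+4·0 = 8 | 2·4 = 8
gcd(1,3,4,2) = 1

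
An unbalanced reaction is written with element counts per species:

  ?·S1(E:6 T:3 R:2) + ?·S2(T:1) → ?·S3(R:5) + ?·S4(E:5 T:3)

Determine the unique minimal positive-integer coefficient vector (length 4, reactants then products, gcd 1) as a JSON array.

Coefficients: [5, 3, 2, 6]

E: 5·6+3·0 = 30 | 2·0+6·5 = 30
T: 5·3+3·1 = 18 | 2·0+6·3 = 18
R: 5·2+3·0 = 10 | 2·5+6·0 = 10
gcd(5,3,2,6) = 1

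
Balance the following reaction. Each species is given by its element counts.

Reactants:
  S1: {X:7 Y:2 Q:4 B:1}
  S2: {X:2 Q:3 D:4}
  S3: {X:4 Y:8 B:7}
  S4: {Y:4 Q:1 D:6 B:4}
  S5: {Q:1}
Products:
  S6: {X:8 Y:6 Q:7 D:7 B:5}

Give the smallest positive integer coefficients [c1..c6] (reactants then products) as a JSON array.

X: 4·7+6·2+2·4+3·0+5·0 = 48 | 6·8 = 48
Y: 4·2+6·0+2·8+3·4+5·0 = 36 | 6·6 = 36
Q: 4·4+6·3+2·0+3·1+5·1 = 42 | 6·7 = 42
D: 4·0+6·4+2·0+3·6+5·0 = 42 | 6·7 = 42
B: 4·1+6·0+2·7+3·4+5·0 = 30 | 6·5 = 30
gcd(4,6,2,3,5,6) = 1

Coefficients: [4, 6, 2, 3, 5, 6]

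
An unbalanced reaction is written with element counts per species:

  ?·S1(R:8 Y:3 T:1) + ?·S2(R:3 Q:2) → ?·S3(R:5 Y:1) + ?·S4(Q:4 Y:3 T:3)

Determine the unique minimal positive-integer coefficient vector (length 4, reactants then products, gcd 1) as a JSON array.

Coefficients: [3, 2, 6, 1]

R: 3·8+2·3 = 30 | 6·5+1·0 = 30
Q: 3·0+2·2 = 4 | 6·0+1·4 = 4
Y: 3·3+2·0 = 9 | 6·1+1·3 = 9
T: 3·1+2·0 = 3 | 6·0+1·3 = 3
gcd(3,2,6,1) = 1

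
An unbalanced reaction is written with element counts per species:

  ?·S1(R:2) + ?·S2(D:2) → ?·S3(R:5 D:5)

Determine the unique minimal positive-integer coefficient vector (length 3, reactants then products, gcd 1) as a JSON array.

R: 5·2+5·0 = 10 | 2·5 = 10
D: 5·0+5·2 = 10 | 2·5 = 10
gcd(5,5,2) = 1

Coefficients: [5, 5, 2]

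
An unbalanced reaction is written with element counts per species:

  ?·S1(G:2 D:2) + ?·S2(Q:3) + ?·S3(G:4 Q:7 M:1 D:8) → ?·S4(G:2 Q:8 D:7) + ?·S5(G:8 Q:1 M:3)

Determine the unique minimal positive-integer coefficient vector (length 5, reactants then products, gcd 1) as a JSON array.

G: 2·2+4·0+3·4 = 16 | 4·2+1·8 = 16
Q: 2·0+4·3+3·7 = 33 | 4·8+1·1 = 33
M: 2·0+4·0+3·1 = 3 | 4·0+1·3 = 3
D: 2·2+4·0+3·8 = 28 | 4·7+1·0 = 28
gcd(2,4,3,4,1) = 1

Coefficients: [2, 4, 3, 4, 1]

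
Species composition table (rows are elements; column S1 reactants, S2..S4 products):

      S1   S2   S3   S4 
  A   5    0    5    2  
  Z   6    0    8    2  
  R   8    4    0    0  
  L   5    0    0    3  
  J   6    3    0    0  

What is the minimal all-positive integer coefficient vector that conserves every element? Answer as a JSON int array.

A: 3·5 = 15 | 6·0+1·5+5·2 = 15
Z: 3·6 = 18 | 6·0+1·8+5·2 = 18
R: 3·8 = 24 | 6·4+1·0+5·0 = 24
L: 3·5 = 15 | 6·0+1·0+5·3 = 15
J: 3·6 = 18 | 6·3+1·0+5·0 = 18
gcd(3,6,1,5) = 1

Coefficients: [3, 6, 1, 5]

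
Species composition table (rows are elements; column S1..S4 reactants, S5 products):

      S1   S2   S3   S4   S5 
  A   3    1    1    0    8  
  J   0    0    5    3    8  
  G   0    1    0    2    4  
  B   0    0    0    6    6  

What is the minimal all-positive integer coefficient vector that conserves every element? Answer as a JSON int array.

A: 5·3+6·1+3·1+3·0 = 24 | 3·8 = 24
J: 5·0+6·0+3·5+3·3 = 24 | 3·8 = 24
G: 5·0+6·1+3·0+3·2 = 12 | 3·4 = 12
B: 5·0+6·0+3·0+3·6 = 18 | 3·6 = 18
gcd(5,6,3,3,3) = 1

Coefficients: [5, 6, 3, 3, 3]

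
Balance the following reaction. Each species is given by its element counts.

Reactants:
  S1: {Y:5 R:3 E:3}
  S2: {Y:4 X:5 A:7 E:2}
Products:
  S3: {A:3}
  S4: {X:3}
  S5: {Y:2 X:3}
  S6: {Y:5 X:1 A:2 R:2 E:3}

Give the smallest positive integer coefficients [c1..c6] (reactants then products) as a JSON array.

Coefficients: [4, 3, 3, 2, 1, 6]

Y: 4·5+3·4 = 32 | 3·0+2·0+1·2+6·5 = 32
X: 4·0+3·5 = 15 | 3·0+2·3+1·3+6·1 = 15
A: 4·0+3·7 = 21 | 3·3+2·0+1·0+6·2 = 21
R: 4·3+3·0 = 12 | 3·0+2·0+1·0+6·2 = 12
E: 4·3+3·2 = 18 | 3·0+2·0+1·0+6·3 = 18
gcd(4,3,3,2,1,6) = 1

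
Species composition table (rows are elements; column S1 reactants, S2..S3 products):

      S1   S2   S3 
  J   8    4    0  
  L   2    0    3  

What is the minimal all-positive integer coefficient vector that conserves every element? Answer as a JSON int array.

Coefficients: [3, 6, 2]

J: 3·8 = 24 | 6·4+2·0 = 24
L: 3·2 = 6 | 6·0+2·3 = 6
gcd(3,6,2) = 1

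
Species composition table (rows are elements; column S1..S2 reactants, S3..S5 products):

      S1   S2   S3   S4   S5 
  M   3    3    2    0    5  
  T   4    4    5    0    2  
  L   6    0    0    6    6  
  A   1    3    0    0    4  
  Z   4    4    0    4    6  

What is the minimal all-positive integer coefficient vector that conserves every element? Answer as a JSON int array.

M: 5·3+1·3 = 18 | 4·2+3·0+2·5 = 18
T: 5·4+1·4 = 24 | 4·5+3·0+2·2 = 24
L: 5·6+1·0 = 30 | 4·0+3·6+2·6 = 30
A: 5·1+1·3 = 8 | 4·0+3·0+2·4 = 8
Z: 5·4+1·4 = 24 | 4·0+3·4+2·6 = 24
gcd(5,1,4,3,2) = 1

Coefficients: [5, 1, 4, 3, 2]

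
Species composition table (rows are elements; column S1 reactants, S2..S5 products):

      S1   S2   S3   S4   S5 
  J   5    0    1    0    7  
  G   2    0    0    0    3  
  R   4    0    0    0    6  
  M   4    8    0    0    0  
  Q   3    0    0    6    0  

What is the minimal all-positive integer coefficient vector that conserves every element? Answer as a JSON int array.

Coefficients: [6, 3, 2, 3, 4]

J: 6·5 = 30 | 3·0+2·1+3·0+4·7 = 30
G: 6·2 = 12 | 3·0+2·0+3·0+4·3 = 12
R: 6·4 = 24 | 3·0+2·0+3·0+4·6 = 24
M: 6·4 = 24 | 3·8+2·0+3·0+4·0 = 24
Q: 6·3 = 18 | 3·0+2·0+3·6+4·0 = 18
gcd(6,3,2,3,4) = 1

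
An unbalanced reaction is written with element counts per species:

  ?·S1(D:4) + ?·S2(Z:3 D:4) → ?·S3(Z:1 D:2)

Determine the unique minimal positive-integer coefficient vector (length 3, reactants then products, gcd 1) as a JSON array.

Coefficients: [1, 2, 6]

Z: 1·0+2·3 = 6 | 6·1 = 6
D: 1·4+2·4 = 12 | 6·2 = 12
gcd(1,2,6) = 1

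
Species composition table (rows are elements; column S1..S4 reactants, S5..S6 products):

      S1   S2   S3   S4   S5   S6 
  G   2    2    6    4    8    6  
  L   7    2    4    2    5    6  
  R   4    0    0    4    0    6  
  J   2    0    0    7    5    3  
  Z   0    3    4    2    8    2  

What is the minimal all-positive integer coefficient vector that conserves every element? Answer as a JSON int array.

Coefficients: [1, 6, 5, 5, 5, 4]

G: 1·2+6·2+5·6+5·4 = 64 | 5·8+4·6 = 64
L: 1·7+6·2+5·4+5·2 = 49 | 5·5+4·6 = 49
R: 1·4+6·0+5·0+5·4 = 24 | 5·0+4·6 = 24
J: 1·2+6·0+5·0+5·7 = 37 | 5·5+4·3 = 37
Z: 1·0+6·3+5·4+5·2 = 48 | 5·8+4·2 = 48
gcd(1,6,5,5,5,4) = 1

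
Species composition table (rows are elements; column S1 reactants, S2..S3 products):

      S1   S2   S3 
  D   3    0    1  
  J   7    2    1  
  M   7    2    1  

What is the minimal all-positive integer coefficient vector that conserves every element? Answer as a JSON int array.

D: 1·3 = 3 | 2·0+3·1 = 3
J: 1·7 = 7 | 2·2+3·1 = 7
M: 1·7 = 7 | 2·2+3·1 = 7
gcd(1,2,3) = 1

Coefficients: [1, 2, 3]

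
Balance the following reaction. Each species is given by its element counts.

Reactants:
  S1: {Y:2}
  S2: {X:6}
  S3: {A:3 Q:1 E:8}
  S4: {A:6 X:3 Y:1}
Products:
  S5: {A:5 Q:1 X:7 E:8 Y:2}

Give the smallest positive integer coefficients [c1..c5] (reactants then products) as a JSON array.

Coefficients: [5, 6, 6, 2, 6]

A: 5·0+6·0+6·3+2·6 = 30 | 6·5 = 30
Q: 5·0+6·0+6·1+2·0 = 6 | 6·1 = 6
X: 5·0+6·6+6·0+2·3 = 42 | 6·7 = 42
E: 5·0+6·0+6·8+2·0 = 48 | 6·8 = 48
Y: 5·2+6·0+6·0+2·1 = 12 | 6·2 = 12
gcd(5,6,6,2,6) = 1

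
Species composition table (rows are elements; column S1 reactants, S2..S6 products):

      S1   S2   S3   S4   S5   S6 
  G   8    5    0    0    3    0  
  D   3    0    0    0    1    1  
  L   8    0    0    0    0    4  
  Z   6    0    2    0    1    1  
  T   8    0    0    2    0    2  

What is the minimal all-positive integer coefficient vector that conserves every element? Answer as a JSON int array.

Coefficients: [2, 2, 3, 4, 2, 4]

G: 2·8 = 16 | 2·5+3·0+4·0+2·3+4·0 = 16
D: 2·3 = 6 | 2·0+3·0+4·0+2·1+4·1 = 6
L: 2·8 = 16 | 2·0+3·0+4·0+2·0+4·4 = 16
Z: 2·6 = 12 | 2·0+3·2+4·0+2·1+4·1 = 12
T: 2·8 = 16 | 2·0+3·0+4·2+2·0+4·2 = 16
gcd(2,2,3,4,2,4) = 1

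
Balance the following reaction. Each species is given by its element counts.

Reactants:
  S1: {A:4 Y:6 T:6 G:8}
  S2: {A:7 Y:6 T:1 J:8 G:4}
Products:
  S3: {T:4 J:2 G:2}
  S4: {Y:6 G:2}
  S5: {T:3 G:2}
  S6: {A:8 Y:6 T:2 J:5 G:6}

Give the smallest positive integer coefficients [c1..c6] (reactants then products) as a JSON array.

A: 5·4+4·7 = 48 | 1·0+3·0+6·0+6·8 = 48
Y: 5·6+4·6 = 54 | 1·0+3·6+6·0+6·6 = 54
T: 5·6+4·1 = 34 | 1·4+3·0+6·3+6·2 = 34
J: 5·0+4·8 = 32 | 1·2+3·0+6·0+6·5 = 32
G: 5·8+4·4 = 56 | 1·2+3·2+6·2+6·6 = 56
gcd(5,4,1,3,6,6) = 1

Coefficients: [5, 4, 1, 3, 6, 6]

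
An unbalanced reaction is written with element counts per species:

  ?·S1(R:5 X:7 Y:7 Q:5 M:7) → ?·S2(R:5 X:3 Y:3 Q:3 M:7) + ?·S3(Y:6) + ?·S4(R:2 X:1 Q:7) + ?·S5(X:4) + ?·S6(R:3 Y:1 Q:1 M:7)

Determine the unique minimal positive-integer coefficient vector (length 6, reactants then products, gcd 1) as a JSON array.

R: 5·5 = 25 | 3·5+4·0+2·2+6·0+2·3 = 25
X: 5·7 = 35 | 3·3+4·0+2·1+6·4+2·0 = 35
Y: 5·7 = 35 | 3·3+4·6+2·0+6·0+2·1 = 35
Q: 5·5 = 25 | 3·3+4·0+2·7+6·0+2·1 = 25
M: 5·7 = 35 | 3·7+4·0+2·0+6·0+2·7 = 35
gcd(5,3,4,2,6,2) = 1

Coefficients: [5, 3, 4, 2, 6, 2]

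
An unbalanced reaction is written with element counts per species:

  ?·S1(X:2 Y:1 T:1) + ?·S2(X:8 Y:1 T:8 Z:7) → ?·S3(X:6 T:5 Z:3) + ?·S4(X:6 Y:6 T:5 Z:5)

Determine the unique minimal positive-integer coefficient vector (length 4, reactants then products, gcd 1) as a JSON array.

X: 4·2+2·8 = 24 | 3·6+1·6 = 24
Y: 4·1+2·1 = 6 | 3·0+1·6 = 6
T: 4·1+2·8 = 20 | 3·5+1·5 = 20
Z: 4·0+2·7 = 14 | 3·3+1·5 = 14
gcd(4,2,3,1) = 1

Coefficients: [4, 2, 3, 1]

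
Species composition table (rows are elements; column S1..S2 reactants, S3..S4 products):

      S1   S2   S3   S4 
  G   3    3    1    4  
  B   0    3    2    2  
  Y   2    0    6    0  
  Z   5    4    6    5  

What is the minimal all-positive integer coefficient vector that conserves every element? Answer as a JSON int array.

Coefficients: [3, 4, 1, 5]

G: 3·3+4·3 = 21 | 1·1+5·4 = 21
B: 3·0+4·3 = 12 | 1·2+5·2 = 12
Y: 3·2+4·0 = 6 | 1·6+5·0 = 6
Z: 3·5+4·4 = 31 | 1·6+5·5 = 31
gcd(3,4,1,5) = 1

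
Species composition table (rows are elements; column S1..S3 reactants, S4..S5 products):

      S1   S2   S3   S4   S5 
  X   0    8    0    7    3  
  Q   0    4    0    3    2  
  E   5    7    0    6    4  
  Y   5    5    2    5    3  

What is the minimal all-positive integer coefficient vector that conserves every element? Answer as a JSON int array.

Coefficients: [1, 5, 1, 4, 4]

X: 1·0+5·8+1·0 = 40 | 4·7+4·3 = 40
Q: 1·0+5·4+1·0 = 20 | 4·3+4·2 = 20
E: 1·5+5·7+1·0 = 40 | 4·6+4·4 = 40
Y: 1·5+5·5+1·2 = 32 | 4·5+4·3 = 32
gcd(1,5,1,4,4) = 1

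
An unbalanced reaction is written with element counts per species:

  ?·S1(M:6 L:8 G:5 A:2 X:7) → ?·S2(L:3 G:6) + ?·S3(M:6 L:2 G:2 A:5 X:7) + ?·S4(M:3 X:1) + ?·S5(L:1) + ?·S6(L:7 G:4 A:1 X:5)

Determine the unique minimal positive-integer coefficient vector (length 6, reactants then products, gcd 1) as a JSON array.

M: 4·6 = 24 | 1·0+1·6+6·3+6·0+3·0 = 24
L: 4·8 = 32 | 1·3+1·2+6·0+6·1+3·7 = 32
G: 4·5 = 20 | 1·6+1·2+6·0+6·0+3·4 = 20
A: 4·2 = 8 | 1·0+1·5+6·0+6·0+3·1 = 8
X: 4·7 = 28 | 1·0+1·7+6·1+6·0+3·5 = 28
gcd(4,1,1,6,6,3) = 1

Coefficients: [4, 1, 1, 6, 6, 3]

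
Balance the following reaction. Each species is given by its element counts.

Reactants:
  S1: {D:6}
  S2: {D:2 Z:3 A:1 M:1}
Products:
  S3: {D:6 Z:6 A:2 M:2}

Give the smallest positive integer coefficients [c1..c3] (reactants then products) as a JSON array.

D: 1·6+6·2 = 18 | 3·6 = 18
Z: 1·0+6·3 = 18 | 3·6 = 18
A: 1·0+6·1 = 6 | 3·2 = 6
M: 1·0+6·1 = 6 | 3·2 = 6
gcd(1,6,3) = 1

Coefficients: [1, 6, 3]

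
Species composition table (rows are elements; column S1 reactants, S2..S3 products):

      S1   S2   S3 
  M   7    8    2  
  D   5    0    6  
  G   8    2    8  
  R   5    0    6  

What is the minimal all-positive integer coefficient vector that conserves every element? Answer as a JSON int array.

M: 6·7 = 42 | 4·8+5·2 = 42
D: 6·5 = 30 | 4·0+5·6 = 30
G: 6·8 = 48 | 4·2+5·8 = 48
R: 6·5 = 30 | 4·0+5·6 = 30
gcd(6,4,5) = 1

Coefficients: [6, 4, 5]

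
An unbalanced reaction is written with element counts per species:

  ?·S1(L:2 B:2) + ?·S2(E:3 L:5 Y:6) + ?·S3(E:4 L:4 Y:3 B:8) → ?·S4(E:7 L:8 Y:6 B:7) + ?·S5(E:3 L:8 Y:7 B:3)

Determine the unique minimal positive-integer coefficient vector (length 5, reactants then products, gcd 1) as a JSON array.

E: 4·0+4·3+1·4 = 16 | 1·7+3·3 = 16
L: 4·2+4·5+1·4 = 32 | 1·8+3·8 = 32
Y: 4·0+4·6+1·3 = 27 | 1·6+3·7 = 27
B: 4·2+4·0+1·8 = 16 | 1·7+3·3 = 16
gcd(4,4,1,1,3) = 1

Coefficients: [4, 4, 1, 1, 3]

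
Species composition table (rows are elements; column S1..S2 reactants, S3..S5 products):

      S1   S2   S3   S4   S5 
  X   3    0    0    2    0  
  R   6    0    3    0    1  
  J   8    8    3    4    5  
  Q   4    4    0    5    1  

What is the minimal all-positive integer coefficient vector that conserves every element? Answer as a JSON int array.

X: 4·3+5·0 = 12 | 6·0+6·2+6·0 = 12
R: 4·6+5·0 = 24 | 6·3+6·0+6·1 = 24
J: 4·8+5·8 = 72 | 6·3+6·4+6·5 = 72
Q: 4·4+5·4 = 36 | 6·0+6·5+6·1 = 36
gcd(4,5,6,6,6) = 1

Coefficients: [4, 5, 6, 6, 6]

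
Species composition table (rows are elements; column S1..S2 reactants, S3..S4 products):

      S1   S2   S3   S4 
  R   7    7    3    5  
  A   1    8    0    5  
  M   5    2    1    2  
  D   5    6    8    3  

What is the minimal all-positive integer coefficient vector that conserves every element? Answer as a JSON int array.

R: 1·7+3·7 = 28 | 1·3+5·5 = 28
A: 1·1+3·8 = 25 | 1·0+5·5 = 25
M: 1·5+3·2 = 11 | 1·1+5·2 = 11
D: 1·5+3·6 = 23 | 1·8+5·3 = 23
gcd(1,3,1,5) = 1

Coefficients: [1, 3, 1, 5]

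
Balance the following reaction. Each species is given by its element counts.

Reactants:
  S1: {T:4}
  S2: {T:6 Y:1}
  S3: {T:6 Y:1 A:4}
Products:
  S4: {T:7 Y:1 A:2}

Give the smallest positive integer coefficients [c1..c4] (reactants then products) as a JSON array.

Coefficients: [1, 2, 2, 4]

T: 1·4+2·6+2·6 = 28 | 4·7 = 28
Y: 1·0+2·1+2·1 = 4 | 4·1 = 4
A: 1·0+2·0+2·4 = 8 | 4·2 = 8
gcd(1,2,2,4) = 1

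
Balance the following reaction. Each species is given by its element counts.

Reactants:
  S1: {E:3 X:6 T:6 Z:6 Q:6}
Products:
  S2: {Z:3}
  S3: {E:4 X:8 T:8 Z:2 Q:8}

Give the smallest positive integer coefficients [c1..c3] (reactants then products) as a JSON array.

E: 4·3 = 12 | 6·0+3·4 = 12
X: 4·6 = 24 | 6·0+3·8 = 24
T: 4·6 = 24 | 6·0+3·8 = 24
Z: 4·6 = 24 | 6·3+3·2 = 24
Q: 4·6 = 24 | 6·0+3·8 = 24
gcd(4,6,3) = 1

Coefficients: [4, 6, 3]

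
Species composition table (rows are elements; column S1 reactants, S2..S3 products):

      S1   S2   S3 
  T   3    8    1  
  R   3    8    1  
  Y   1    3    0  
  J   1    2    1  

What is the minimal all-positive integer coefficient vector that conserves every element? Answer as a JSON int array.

T: 3·3 = 9 | 1·8+1·1 = 9
R: 3·3 = 9 | 1·8+1·1 = 9
Y: 3·1 = 3 | 1·3+1·0 = 3
J: 3·1 = 3 | 1·2+1·1 = 3
gcd(3,1,1) = 1

Coefficients: [3, 1, 1]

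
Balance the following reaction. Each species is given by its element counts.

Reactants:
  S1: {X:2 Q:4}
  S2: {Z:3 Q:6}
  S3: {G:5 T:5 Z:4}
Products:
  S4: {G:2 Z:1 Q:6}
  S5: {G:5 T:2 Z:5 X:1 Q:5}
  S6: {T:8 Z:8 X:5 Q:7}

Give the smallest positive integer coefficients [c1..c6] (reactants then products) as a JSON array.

G: 6·0+5·0+4·5 = 20 | 5·2+2·5+2·0 = 20
T: 6·0+5·0+4·5 = 20 | 5·0+2·2+2·8 = 20
Z: 6·0+5·3+4·4 = 31 | 5·1+2·5+2·8 = 31
X: 6·2+5·0+4·0 = 12 | 5·0+2·1+2·5 = 12
Q: 6·4+5·6+4·0 = 54 | 5·6+2·5+2·7 = 54
gcd(6,5,4,5,2,2) = 1

Coefficients: [6, 5, 4, 5, 2, 2]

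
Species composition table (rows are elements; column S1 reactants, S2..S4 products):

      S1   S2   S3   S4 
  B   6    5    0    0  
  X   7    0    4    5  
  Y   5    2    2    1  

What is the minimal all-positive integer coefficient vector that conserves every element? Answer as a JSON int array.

Coefficients: [5, 6, 5, 3]

B: 5·6 = 30 | 6·5+5·0+3·0 = 30
X: 5·7 = 35 | 6·0+5·4+3·5 = 35
Y: 5·5 = 25 | 6·2+5·2+3·1 = 25
gcd(5,6,5,3) = 1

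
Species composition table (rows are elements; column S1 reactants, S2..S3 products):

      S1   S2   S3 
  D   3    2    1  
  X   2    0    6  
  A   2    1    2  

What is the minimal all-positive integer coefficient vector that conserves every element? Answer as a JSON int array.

D: 3·3 = 9 | 4·2+1·1 = 9
X: 3·2 = 6 | 4·0+1·6 = 6
A: 3·2 = 6 | 4·1+1·2 = 6
gcd(3,4,1) = 1

Coefficients: [3, 4, 1]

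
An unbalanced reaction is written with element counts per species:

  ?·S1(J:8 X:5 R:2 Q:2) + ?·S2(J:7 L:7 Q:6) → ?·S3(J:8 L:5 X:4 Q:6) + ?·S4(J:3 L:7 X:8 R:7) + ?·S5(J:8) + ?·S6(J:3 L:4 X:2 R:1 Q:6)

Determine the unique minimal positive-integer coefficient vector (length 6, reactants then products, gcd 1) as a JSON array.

Coefficients: [6, 6, 3, 1, 6, 5]

J: 6·8+6·7 = 90 | 3·8+1·3+6·8+5·3 = 90
L: 6·0+6·7 = 42 | 3·5+1·7+6·0+5·4 = 42
X: 6·5+6·0 = 30 | 3·4+1·8+6·0+5·2 = 30
R: 6·2+6·0 = 12 | 3·0+1·7+6·0+5·1 = 12
Q: 6·2+6·6 = 48 | 3·6+1·0+6·0+5·6 = 48
gcd(6,6,3,1,6,5) = 1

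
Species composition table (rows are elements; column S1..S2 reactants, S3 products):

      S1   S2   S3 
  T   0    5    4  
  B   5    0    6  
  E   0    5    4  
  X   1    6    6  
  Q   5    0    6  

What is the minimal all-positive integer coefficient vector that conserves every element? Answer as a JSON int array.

T: 6·0+4·5 = 20 | 5·4 = 20
B: 6·5+4·0 = 30 | 5·6 = 30
E: 6·0+4·5 = 20 | 5·4 = 20
X: 6·1+4·6 = 30 | 5·6 = 30
Q: 6·5+4·0 = 30 | 5·6 = 30
gcd(6,4,5) = 1

Coefficients: [6, 4, 5]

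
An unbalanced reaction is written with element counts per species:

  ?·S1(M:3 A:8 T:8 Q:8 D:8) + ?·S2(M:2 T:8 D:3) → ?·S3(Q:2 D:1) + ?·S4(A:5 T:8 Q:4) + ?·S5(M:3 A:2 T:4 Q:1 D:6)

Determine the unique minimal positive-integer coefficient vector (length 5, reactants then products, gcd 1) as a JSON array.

M: 4·3+3·2 = 18 | 5·0+4·0+6·3 = 18
A: 4·8+3·0 = 32 | 5·0+4·5+6·2 = 32
T: 4·8+3·8 = 56 | 5·0+4·8+6·4 = 56
Q: 4·8+3·0 = 32 | 5·2+4·4+6·1 = 32
D: 4·8+3·3 = 41 | 5·1+4·0+6·6 = 41
gcd(4,3,5,4,6) = 1

Coefficients: [4, 3, 5, 4, 6]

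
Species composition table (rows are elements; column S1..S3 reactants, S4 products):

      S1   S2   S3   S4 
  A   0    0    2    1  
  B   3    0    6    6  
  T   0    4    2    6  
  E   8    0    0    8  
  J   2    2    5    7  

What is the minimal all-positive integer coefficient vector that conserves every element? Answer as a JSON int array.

Coefficients: [4, 5, 2, 4]

A: 4·0+5·0+2·2 = 4 | 4·1 = 4
B: 4·3+5·0+2·6 = 24 | 4·6 = 24
T: 4·0+5·4+2·2 = 24 | 4·6 = 24
E: 4·8+5·0+2·0 = 32 | 4·8 = 32
J: 4·2+5·2+2·5 = 28 | 4·7 = 28
gcd(4,5,2,4) = 1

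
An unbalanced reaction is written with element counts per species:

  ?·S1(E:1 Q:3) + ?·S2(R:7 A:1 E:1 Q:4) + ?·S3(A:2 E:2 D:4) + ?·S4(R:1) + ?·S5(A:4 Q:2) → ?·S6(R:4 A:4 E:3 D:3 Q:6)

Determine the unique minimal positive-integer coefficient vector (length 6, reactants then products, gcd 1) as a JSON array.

Coefficients: [4, 2, 3, 2, 2, 4]

R: 4·0+2·7+3·0+2·1+2·0 = 16 | 4·4 = 16
A: 4·0+2·1+3·2+2·0+2·4 = 16 | 4·4 = 16
E: 4·1+2·1+3·2+2·0+2·0 = 12 | 4·3 = 12
D: 4·0+2·0+3·4+2·0+2·0 = 12 | 4·3 = 12
Q: 4·3+2·4+3·0+2·0+2·2 = 24 | 4·6 = 24
gcd(4,2,3,2,2,4) = 1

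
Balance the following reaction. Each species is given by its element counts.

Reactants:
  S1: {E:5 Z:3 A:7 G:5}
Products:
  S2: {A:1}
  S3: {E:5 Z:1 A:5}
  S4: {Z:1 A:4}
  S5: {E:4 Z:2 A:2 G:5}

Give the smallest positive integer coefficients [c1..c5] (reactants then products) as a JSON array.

Coefficients: [5, 4, 1, 4, 5]

E: 5·5 = 25 | 4·0+1·5+4·0+5·4 = 25
Z: 5·3 = 15 | 4·0+1·1+4·1+5·2 = 15
A: 5·7 = 35 | 4·1+1·5+4·4+5·2 = 35
G: 5·5 = 25 | 4·0+1·0+4·0+5·5 = 25
gcd(5,4,1,4,5) = 1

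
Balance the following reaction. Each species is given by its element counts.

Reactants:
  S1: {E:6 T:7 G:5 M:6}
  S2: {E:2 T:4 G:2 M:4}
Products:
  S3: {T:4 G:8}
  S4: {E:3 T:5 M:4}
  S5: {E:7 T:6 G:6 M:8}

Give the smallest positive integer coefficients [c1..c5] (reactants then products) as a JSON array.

Coefficients: [6, 5, 2, 6, 4]

E: 6·6+5·2 = 46 | 2·0+6·3+4·7 = 46
T: 6·7+5·4 = 62 | 2·4+6·5+4·6 = 62
G: 6·5+5·2 = 40 | 2·8+6·0+4·6 = 40
M: 6·6+5·4 = 56 | 2·0+6·4+4·8 = 56
gcd(6,5,2,6,4) = 1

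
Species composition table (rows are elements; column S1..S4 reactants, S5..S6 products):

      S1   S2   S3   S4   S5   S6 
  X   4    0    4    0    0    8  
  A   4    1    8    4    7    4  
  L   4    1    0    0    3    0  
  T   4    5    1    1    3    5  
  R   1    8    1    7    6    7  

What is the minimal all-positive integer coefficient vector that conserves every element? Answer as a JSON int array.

Coefficients: [4, 2, 2, 5, 6, 3]

X: 4·4+2·0+2·4+5·0 = 24 | 6·0+3·8 = 24
A: 4·4+2·1+2·8+5·4 = 54 | 6·7+3·4 = 54
L: 4·4+2·1+2·0+5·0 = 18 | 6·3+3·0 = 18
T: 4·4+2·5+2·1+5·1 = 33 | 6·3+3·5 = 33
R: 4·1+2·8+2·1+5·7 = 57 | 6·6+3·7 = 57
gcd(4,2,2,5,6,3) = 1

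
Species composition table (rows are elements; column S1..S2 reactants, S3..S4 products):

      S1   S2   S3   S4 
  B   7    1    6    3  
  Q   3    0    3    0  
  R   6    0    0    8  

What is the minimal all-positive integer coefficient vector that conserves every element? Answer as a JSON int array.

Coefficients: [4, 5, 4, 3]

B: 4·7+5·1 = 33 | 4·6+3·3 = 33
Q: 4·3+5·0 = 12 | 4·3+3·0 = 12
R: 4·6+5·0 = 24 | 4·0+3·8 = 24
gcd(4,5,4,3) = 1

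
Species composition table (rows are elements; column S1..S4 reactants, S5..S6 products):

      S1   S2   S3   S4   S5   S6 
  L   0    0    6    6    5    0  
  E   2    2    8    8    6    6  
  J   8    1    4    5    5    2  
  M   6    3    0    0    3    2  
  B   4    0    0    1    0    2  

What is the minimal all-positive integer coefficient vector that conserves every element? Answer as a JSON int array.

L: 1·0+6·0+3·6+2·6 = 30 | 6·5+3·0 = 30
E: 1·2+6·2+3·8+2·8 = 54 | 6·6+3·6 = 54
J: 1·8+6·1+3·4+2·5 = 36 | 6·5+3·2 = 36
M: 1·6+6·3+3·0+2·0 = 24 | 6·3+3·2 = 24
B: 1·4+6·0+3·0+2·1 = 6 | 6·0+3·2 = 6
gcd(1,6,3,2,6,3) = 1

Coefficients: [1, 6, 3, 2, 6, 3]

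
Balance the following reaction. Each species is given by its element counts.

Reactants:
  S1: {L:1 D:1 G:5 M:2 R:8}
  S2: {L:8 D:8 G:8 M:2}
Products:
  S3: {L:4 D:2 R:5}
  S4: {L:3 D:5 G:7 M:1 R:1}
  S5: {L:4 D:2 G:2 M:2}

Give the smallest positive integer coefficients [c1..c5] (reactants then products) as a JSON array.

L: 2·1+5·8 = 42 | 2·4+6·3+4·4 = 42
D: 2·1+5·8 = 42 | 2·2+6·5+4·2 = 42
G: 2·5+5·8 = 50 | 2·0+6·7+4·2 = 50
M: 2·2+5·2 = 14 | 2·0+6·1+4·2 = 14
R: 2·8+5·0 = 16 | 2·5+6·1+4·0 = 16
gcd(2,5,2,6,4) = 1

Coefficients: [2, 5, 2, 6, 4]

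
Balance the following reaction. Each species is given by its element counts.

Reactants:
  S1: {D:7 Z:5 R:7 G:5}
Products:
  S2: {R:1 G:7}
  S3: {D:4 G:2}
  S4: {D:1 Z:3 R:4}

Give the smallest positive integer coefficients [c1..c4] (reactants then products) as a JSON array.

D: 3·7 = 21 | 1·0+4·4+5·1 = 21
Z: 3·5 = 15 | 1·0+4·0+5·3 = 15
R: 3·7 = 21 | 1·1+4·0+5·4 = 21
G: 3·5 = 15 | 1·7+4·2+5·0 = 15
gcd(3,1,4,5) = 1

Coefficients: [3, 1, 4, 5]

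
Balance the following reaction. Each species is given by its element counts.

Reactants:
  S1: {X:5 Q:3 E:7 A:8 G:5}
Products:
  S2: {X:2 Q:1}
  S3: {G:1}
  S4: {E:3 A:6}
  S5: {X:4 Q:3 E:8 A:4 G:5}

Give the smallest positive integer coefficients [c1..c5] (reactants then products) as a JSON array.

X: 2·5 = 10 | 3·2+5·0+2·0+1·4 = 10
Q: 2·3 = 6 | 3·1+5·0+2·0+1·3 = 6
E: 2·7 = 14 | 3·0+5·0+2·3+1·8 = 14
A: 2·8 = 16 | 3·0+5·0+2·6+1·4 = 16
G: 2·5 = 10 | 3·0+5·1+2·0+1·5 = 10
gcd(2,3,5,2,1) = 1

Coefficients: [2, 3, 5, 2, 1]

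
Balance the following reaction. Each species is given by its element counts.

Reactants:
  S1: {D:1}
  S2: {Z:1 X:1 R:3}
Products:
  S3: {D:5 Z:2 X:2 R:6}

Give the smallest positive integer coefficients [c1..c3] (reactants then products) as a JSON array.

D: 5·1+2·0 = 5 | 1·5 = 5
Z: 5·0+2·1 = 2 | 1·2 = 2
X: 5·0+2·1 = 2 | 1·2 = 2
R: 5·0+2·3 = 6 | 1·6 = 6
gcd(5,2,1) = 1

Coefficients: [5, 2, 1]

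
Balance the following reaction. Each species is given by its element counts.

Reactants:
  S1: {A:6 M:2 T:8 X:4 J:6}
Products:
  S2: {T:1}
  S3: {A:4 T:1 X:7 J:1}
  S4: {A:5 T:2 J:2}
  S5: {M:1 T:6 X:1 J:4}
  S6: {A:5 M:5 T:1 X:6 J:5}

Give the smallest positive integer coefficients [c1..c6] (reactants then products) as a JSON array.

A: 4·6 = 24 | 6·0+1·4+3·5+3·0+1·5 = 24
M: 4·2 = 8 | 6·0+1·0+3·0+3·1+1·5 = 8
T: 4·8 = 32 | 6·1+1·1+3·2+3·6+1·1 = 32
X: 4·4 = 16 | 6·0+1·7+3·0+3·1+1·6 = 16
J: 4·6 = 24 | 6·0+1·1+3·2+3·4+1·5 = 24
gcd(4,6,1,3,3,1) = 1

Coefficients: [4, 6, 1, 3, 3, 1]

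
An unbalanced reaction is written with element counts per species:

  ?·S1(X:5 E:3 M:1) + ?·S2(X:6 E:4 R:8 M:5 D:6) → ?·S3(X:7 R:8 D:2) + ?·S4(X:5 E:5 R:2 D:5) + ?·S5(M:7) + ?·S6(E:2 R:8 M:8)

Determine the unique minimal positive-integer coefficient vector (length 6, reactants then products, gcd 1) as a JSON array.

X: 2·5+4·6 = 34 | 2·7+4·5+2·0+1·0 = 34
E: 2·3+4·4 = 22 | 2·0+4·5+2·0+1·2 = 22
R: 2·0+4·8 = 32 | 2·8+4·2+2·0+1·8 = 32
M: 2·1+4·5 = 22 | 2·0+4·0+2·7+1·8 = 22
D: 2·0+4·6 = 24 | 2·2+4·5+2·0+1·0 = 24
gcd(2,4,2,4,2,1) = 1

Coefficients: [2, 4, 2, 4, 2, 1]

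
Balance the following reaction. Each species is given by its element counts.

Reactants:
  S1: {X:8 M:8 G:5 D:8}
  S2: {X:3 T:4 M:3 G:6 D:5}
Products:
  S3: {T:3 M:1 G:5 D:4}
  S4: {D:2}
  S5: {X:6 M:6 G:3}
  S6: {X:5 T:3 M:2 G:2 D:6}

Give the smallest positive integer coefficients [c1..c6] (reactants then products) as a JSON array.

Coefficients: [2, 6, 6, 5, 4, 2]

X: 2·8+6·3 = 34 | 6·0+5·0+4·6+2·5 = 34
T: 2·0+6·4 = 24 | 6·3+5·0+4·0+2·3 = 24
M: 2·8+6·3 = 34 | 6·1+5·0+4·6+2·2 = 34
G: 2·5+6·6 = 46 | 6·5+5·0+4·3+2·2 = 46
D: 2·8+6·5 = 46 | 6·4+5·2+4·0+2·6 = 46
gcd(2,6,6,5,4,2) = 1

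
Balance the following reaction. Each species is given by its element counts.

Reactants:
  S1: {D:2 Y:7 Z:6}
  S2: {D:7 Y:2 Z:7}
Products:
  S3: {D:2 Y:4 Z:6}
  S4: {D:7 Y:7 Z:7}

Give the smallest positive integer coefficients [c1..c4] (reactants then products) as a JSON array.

D: 5·2+3·7 = 31 | 5·2+3·7 = 31
Y: 5·7+3·2 = 41 | 5·4+3·7 = 41
Z: 5·6+3·7 = 51 | 5·6+3·7 = 51
gcd(5,3,5,3) = 1

Coefficients: [5, 3, 5, 3]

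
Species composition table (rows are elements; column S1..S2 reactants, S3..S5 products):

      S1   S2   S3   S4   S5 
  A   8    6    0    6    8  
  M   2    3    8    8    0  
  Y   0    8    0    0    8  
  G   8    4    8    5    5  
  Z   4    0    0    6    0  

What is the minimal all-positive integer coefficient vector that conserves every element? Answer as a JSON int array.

Coefficients: [3, 6, 1, 2, 6]

A: 3·8+6·6 = 60 | 1·0+2·6+6·8 = 60
M: 3·2+6·3 = 24 | 1·8+2·8+6·0 = 24
Y: 3·0+6·8 = 48 | 1·0+2·0+6·8 = 48
G: 3·8+6·4 = 48 | 1·8+2·5+6·5 = 48
Z: 3·4+6·0 = 12 | 1·0+2·6+6·0 = 12
gcd(3,6,1,2,6) = 1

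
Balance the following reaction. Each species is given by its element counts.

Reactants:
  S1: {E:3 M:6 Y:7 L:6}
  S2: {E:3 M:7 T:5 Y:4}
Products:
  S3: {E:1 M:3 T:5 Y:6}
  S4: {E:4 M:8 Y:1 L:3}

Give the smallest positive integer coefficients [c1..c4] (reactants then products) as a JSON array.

E: 2·3+5·3 = 21 | 5·1+4·4 = 21
M: 2·6+5·7 = 47 | 5·3+4·8 = 47
T: 2·0+5·5 = 25 | 5·5+4·0 = 25
Y: 2·7+5·4 = 34 | 5·6+4·1 = 34
L: 2·6+5·0 = 12 | 5·0+4·3 = 12
gcd(2,5,5,4) = 1

Coefficients: [2, 5, 5, 4]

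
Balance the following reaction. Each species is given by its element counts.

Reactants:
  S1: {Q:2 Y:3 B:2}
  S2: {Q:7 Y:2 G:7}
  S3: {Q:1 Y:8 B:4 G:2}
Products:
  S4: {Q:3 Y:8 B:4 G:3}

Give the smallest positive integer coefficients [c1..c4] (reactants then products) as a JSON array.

Coefficients: [2, 1, 4, 5]

Q: 2·2+1·7+4·1 = 15 | 5·3 = 15
Y: 2·3+1·2+4·8 = 40 | 5·8 = 40
B: 2·2+1·0+4·4 = 20 | 5·4 = 20
G: 2·0+1·7+4·2 = 15 | 5·3 = 15
gcd(2,1,4,5) = 1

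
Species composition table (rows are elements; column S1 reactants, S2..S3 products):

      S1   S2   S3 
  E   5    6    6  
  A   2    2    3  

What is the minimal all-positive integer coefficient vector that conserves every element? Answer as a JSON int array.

E: 6·5 = 30 | 3·6+2·6 = 30
A: 6·2 = 12 | 3·2+2·3 = 12
gcd(6,3,2) = 1

Coefficients: [6, 3, 2]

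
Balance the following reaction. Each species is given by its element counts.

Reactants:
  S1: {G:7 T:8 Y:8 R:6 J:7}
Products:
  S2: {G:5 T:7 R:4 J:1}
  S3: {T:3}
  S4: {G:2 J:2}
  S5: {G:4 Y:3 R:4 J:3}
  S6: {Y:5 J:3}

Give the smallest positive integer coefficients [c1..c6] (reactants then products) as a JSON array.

G: 4·7 = 28 | 2·5+6·0+1·2+4·4+4·0 = 28
T: 4·8 = 32 | 2·7+6·3+1·0+4·0+4·0 = 32
Y: 4·8 = 32 | 2·0+6·0+1·0+4·3+4·5 = 32
R: 4·6 = 24 | 2·4+6·0+1·0+4·4+4·0 = 24
J: 4·7 = 28 | 2·1+6·0+1·2+4·3+4·3 = 28
gcd(4,2,6,1,4,4) = 1

Coefficients: [4, 2, 6, 1, 4, 4]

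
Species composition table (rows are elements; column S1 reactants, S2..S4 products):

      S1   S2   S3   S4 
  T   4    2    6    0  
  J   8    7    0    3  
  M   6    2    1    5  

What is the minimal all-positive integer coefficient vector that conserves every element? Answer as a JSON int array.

T: 5·4 = 20 | 4·2+2·6+4·0 = 20
J: 5·8 = 40 | 4·7+2·0+4·3 = 40
M: 5·6 = 30 | 4·2+2·1+4·5 = 30
gcd(5,4,2,4) = 1

Coefficients: [5, 4, 2, 4]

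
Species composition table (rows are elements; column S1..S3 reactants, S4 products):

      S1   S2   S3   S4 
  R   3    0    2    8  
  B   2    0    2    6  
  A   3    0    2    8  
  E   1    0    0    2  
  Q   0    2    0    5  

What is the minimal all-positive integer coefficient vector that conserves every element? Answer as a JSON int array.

Coefficients: [4, 5, 2, 2]

R: 4·3+5·0+2·2 = 16 | 2·8 = 16
B: 4·2+5·0+2·2 = 12 | 2·6 = 12
A: 4·3+5·0+2·2 = 16 | 2·8 = 16
E: 4·1+5·0+2·0 = 4 | 2·2 = 4
Q: 4·0+5·2+2·0 = 10 | 2·5 = 10
gcd(4,5,2,2) = 1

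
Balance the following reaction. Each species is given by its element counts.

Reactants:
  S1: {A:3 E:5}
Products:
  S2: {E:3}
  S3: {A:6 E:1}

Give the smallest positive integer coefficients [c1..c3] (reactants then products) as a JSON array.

Coefficients: [2, 3, 1]

A: 2·3 = 6 | 3·0+1·6 = 6
E: 2·5 = 10 | 3·3+1·1 = 10
gcd(2,3,1) = 1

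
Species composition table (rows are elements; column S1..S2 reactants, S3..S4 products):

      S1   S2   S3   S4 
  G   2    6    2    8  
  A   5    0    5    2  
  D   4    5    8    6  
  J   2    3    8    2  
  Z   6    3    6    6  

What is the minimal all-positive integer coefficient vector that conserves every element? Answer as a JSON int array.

Coefficients: [4, 6, 2, 5]

G: 4·2+6·6 = 44 | 2·2+5·8 = 44
A: 4·5+6·0 = 20 | 2·5+5·2 = 20
D: 4·4+6·5 = 46 | 2·8+5·6 = 46
J: 4·2+6·3 = 26 | 2·8+5·2 = 26
Z: 4·6+6·3 = 42 | 2·6+5·6 = 42
gcd(4,6,2,5) = 1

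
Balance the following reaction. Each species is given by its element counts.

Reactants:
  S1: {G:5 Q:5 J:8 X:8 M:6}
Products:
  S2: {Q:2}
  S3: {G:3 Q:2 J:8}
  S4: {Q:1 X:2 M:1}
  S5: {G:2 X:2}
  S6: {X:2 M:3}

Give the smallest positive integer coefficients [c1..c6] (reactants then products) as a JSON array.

Coefficients: [4, 3, 4, 6, 4, 6]

G: 4·5 = 20 | 3·0+4·3+6·0+4·2+6·0 = 20
Q: 4·5 = 20 | 3·2+4·2+6·1+4·0+6·0 = 20
J: 4·8 = 32 | 3·0+4·8+6·0+4·0+6·0 = 32
X: 4·8 = 32 | 3·0+4·0+6·2+4·2+6·2 = 32
M: 4·6 = 24 | 3·0+4·0+6·1+4·0+6·3 = 24
gcd(4,3,4,6,4,6) = 1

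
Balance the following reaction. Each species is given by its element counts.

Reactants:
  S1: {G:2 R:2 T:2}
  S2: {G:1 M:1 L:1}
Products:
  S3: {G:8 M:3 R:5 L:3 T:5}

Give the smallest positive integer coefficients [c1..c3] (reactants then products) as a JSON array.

Coefficients: [5, 6, 2]

G: 5·2+6·1 = 16 | 2·8 = 16
M: 5·0+6·1 = 6 | 2·3 = 6
R: 5·2+6·0 = 10 | 2·5 = 10
L: 5·0+6·1 = 6 | 2·3 = 6
T: 5·2+6·0 = 10 | 2·5 = 10
gcd(5,6,2) = 1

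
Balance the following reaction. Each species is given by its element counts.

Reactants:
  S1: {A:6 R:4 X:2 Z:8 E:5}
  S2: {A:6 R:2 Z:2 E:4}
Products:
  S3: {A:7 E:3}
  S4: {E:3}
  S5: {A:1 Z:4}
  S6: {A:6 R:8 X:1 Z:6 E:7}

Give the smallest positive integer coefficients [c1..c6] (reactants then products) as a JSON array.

Coefficients: [1, 6, 4, 1, 2, 2]

A: 1·6+6·6 = 42 | 4·7+1·0+2·1+2·6 = 42
R: 1·4+6·2 = 16 | 4·0+1·0+2·0+2·8 = 16
X: 1·2+6·0 = 2 | 4·0+1·0+2·0+2·1 = 2
Z: 1·8+6·2 = 20 | 4·0+1·0+2·4+2·6 = 20
E: 1·5+6·4 = 29 | 4·3+1·3+2·0+2·7 = 29
gcd(1,6,4,1,2,2) = 1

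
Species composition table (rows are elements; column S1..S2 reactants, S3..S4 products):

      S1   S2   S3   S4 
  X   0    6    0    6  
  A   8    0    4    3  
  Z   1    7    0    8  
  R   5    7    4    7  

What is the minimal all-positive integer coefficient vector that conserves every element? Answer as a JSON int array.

Coefficients: [4, 4, 5, 4]

X: 4·0+4·6 = 24 | 5·0+4·6 = 24
A: 4·8+4·0 = 32 | 5·4+4·3 = 32
Z: 4·1+4·7 = 32 | 5·0+4·8 = 32
R: 4·5+4·7 = 48 | 5·4+4·7 = 48
gcd(4,4,5,4) = 1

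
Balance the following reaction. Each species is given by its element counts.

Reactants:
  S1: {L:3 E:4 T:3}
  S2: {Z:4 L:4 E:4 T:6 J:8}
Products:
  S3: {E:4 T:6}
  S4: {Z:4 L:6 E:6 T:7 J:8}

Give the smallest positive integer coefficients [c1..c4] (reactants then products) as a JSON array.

Z: 4·0+6·4 = 24 | 1·0+6·4 = 24
L: 4·3+6·4 = 36 | 1·0+6·6 = 36
E: 4·4+6·4 = 40 | 1·4+6·6 = 40
T: 4·3+6·6 = 48 | 1·6+6·7 = 48
J: 4·0+6·8 = 48 | 1·0+6·8 = 48
gcd(4,6,1,6) = 1

Coefficients: [4, 6, 1, 6]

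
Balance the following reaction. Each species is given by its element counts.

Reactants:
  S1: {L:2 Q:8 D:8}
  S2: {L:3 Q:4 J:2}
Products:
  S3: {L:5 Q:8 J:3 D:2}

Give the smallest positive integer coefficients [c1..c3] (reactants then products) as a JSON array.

Coefficients: [1, 6, 4]

L: 1·2+6·3 = 20 | 4·5 = 20
Q: 1·8+6·4 = 32 | 4·8 = 32
J: 1·0+6·2 = 12 | 4·3 = 12
D: 1·8+6·0 = 8 | 4·2 = 8
gcd(1,6,4) = 1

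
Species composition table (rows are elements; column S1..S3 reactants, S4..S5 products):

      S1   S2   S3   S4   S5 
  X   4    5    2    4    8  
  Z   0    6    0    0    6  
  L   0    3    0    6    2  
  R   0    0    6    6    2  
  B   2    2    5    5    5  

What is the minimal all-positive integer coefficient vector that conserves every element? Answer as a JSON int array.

X: 4·4+6·5+3·2 = 52 | 1·4+6·8 = 52
Z: 4·0+6·6+3·0 = 36 | 1·0+6·6 = 36
L: 4·0+6·3+3·0 = 18 | 1·6+6·2 = 18
R: 4·0+6·0+3·6 = 18 | 1·6+6·2 = 18
B: 4·2+6·2+3·5 = 35 | 1·5+6·5 = 35
gcd(4,6,3,1,6) = 1

Coefficients: [4, 6, 3, 1, 6]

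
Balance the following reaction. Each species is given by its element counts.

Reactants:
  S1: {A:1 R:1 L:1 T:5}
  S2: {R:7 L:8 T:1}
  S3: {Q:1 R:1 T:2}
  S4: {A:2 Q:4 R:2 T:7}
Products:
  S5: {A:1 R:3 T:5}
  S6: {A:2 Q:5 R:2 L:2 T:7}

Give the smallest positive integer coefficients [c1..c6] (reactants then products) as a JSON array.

A: 2·1+1·0+1·0+6·2 = 14 | 4·1+5·2 = 14
Q: 2·0+1·0+1·1+6·4 = 25 | 4·0+5·5 = 25
R: 2·1+1·7+1·1+6·2 = 22 | 4·3+5·2 = 22
L: 2·1+1·8+1·0+6·0 = 10 | 4·0+5·2 = 10
T: 2·5+1·1+1·2+6·7 = 55 | 4·5+5·7 = 55
gcd(2,1,1,6,4,5) = 1

Coefficients: [2, 1, 1, 6, 4, 5]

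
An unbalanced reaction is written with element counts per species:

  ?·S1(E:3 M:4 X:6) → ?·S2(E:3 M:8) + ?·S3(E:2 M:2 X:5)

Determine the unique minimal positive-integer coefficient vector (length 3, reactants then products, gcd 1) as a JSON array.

E: 5·3 = 15 | 1·3+6·2 = 15
M: 5·4 = 20 | 1·8+6·2 = 20
X: 5·6 = 30 | 1·0+6·5 = 30
gcd(5,1,6) = 1

Coefficients: [5, 1, 6]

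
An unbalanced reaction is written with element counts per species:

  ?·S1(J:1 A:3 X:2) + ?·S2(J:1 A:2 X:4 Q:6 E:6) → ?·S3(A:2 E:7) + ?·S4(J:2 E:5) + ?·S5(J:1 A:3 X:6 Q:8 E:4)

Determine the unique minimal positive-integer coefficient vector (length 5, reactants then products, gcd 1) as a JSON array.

J: 1·1+4·1 = 5 | 1·0+1·2+3·1 = 5
A: 1·3+4·2 = 11 | 1·2+1·0+3·3 = 11
X: 1·2+4·4 = 18 | 1·0+1·0+3·6 = 18
Q: 1·0+4·6 = 24 | 1·0+1·0+3·8 = 24
E: 1·0+4·6 = 24 | 1·7+1·5+3·4 = 24
gcd(1,4,1,1,3) = 1

Coefficients: [1, 4, 1, 1, 3]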